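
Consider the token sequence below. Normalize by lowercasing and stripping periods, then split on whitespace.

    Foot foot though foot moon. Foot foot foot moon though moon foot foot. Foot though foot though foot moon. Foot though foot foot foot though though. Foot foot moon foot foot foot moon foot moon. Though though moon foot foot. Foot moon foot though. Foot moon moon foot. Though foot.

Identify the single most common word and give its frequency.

"foot", 28 times

Unigram frequencies (highest first):
  foot: 28
  though: 11
  moon: 11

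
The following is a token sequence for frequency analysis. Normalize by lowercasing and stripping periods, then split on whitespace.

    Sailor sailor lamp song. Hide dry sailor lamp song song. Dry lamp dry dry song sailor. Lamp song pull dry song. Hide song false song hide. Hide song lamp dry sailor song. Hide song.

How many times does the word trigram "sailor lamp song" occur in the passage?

Scanning the 32 overlapping trigram windows for "sailor lamp song":
  position 2–4: sailor lamp song
  position 7–9: sailor lamp song
  position 16–18: sailor lamp song

3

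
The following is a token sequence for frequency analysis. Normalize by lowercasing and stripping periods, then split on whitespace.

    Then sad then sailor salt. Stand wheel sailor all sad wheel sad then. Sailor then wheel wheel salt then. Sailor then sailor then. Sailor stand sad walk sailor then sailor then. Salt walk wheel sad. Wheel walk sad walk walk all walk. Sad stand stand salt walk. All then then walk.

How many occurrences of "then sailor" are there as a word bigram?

Scanning the 50 overlapping bigram windows for "then sailor":
  position 3–4: then sailor
  position 13–14: then sailor
  position 19–20: then sailor
  position 21–22: then sailor
  position 23–24: then sailor
  position 29–30: then sailor

6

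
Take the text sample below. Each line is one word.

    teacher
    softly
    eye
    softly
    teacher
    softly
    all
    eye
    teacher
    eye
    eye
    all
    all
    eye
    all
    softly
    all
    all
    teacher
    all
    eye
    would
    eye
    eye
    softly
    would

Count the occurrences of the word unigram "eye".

Scanning the 26 tokens for "eye":
  position 3: eye
  position 8: eye
  position 10: eye
  position 11: eye
  position 14: eye
  position 21: eye
  position 23: eye
  position 24: eye

8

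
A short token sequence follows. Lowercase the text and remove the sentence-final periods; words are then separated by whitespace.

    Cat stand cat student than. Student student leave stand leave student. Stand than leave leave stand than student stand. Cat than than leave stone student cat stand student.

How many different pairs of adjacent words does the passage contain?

28 tokens → 27 bigram windows in total.
Repeated bigrams (each contributes count−1 duplicates):
  cat stand: 2
  leave stand: 2
  stand cat: 2
  stand than: 2
  student stand: 2
  than leave: 2
  than student: 2
7 duplicate windows → 27 − 7 = 20 distinct.

20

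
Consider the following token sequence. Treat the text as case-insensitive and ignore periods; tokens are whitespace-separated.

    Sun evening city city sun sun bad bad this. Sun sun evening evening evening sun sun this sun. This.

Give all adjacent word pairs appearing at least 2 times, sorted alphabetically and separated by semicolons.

evening evening; sun evening; sun sun; sun this; this sun

Bigram counts meeting the condition (at least 2 times):
  evening evening: 2
  sun evening: 2
  sun sun: 3
  sun this: 2
  this sun: 2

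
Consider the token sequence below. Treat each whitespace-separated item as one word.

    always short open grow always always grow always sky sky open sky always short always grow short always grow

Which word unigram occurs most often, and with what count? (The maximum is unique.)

Unigram frequencies (highest first):
  always: 7
  grow: 4
  short: 3
  sky: 3
  open: 2

"always", 7 times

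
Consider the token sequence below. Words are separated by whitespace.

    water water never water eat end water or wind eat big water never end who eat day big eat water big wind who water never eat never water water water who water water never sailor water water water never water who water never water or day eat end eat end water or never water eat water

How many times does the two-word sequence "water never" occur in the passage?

6

Scanning the 55 overlapping bigram windows for "water never":
  position 2–3: water never
  position 12–13: water never
  position 24–25: water never
  position 33–34: water never
  position 38–39: water never
  position 42–43: water never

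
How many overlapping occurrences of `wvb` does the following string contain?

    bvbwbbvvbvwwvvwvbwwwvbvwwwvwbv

Sliding a length-3 window over the 30 characters (28 positions):
  position 15–17: wvb
  position 20–22: wvb

2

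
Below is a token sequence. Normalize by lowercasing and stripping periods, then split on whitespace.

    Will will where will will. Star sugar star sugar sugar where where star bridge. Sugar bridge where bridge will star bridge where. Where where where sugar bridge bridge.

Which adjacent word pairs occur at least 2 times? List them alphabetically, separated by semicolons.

Bigram counts meeting the condition (at least 2 times):
  bridge where: 2
  star bridge: 2
  star sugar: 2
  sugar bridge: 2
  where where: 4
  will star: 2
  will will: 2

bridge where; star bridge; star sugar; sugar bridge; where where; will star; will will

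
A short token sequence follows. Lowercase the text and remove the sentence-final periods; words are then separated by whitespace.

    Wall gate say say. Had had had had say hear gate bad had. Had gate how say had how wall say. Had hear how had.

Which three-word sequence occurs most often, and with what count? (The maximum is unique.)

"had had had", 2 times

Trigram frequencies (highest first):
  had had had: 2
  wall gate say: 1
  gate say say: 1
  say say had: 1
  say had had: 1
  had had say: 1
  … (16 more, each ≤ 1)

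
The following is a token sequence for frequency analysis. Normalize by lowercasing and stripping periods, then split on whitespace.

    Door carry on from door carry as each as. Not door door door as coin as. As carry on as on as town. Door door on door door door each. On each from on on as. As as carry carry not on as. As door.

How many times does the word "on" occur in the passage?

Scanning the 45 tokens for "on":
  position 3: on
  position 19: on
  position 21: on
  position 26: on
  position 31: on
  position 34: on
  position 35: on
  position 42: on

8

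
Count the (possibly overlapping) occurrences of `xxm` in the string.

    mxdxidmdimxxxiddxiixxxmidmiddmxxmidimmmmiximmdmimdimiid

2

Sliding a length-3 window over the 55 characters (53 positions):
  position 21–23: xxm
  position 31–33: xxm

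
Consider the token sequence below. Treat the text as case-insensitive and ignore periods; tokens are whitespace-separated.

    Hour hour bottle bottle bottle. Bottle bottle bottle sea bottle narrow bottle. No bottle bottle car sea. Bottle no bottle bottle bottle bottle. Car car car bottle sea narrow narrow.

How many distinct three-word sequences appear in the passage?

30 tokens → 28 trigram windows in total.
Repeated trigrams (each contributes count−1 duplicates):
  bottle bottle bottle: 6
  bottle bottle car: 2
  bottle no bottle: 2
  no bottle bottle: 2
8 duplicate windows → 28 − 8 = 20 distinct.

20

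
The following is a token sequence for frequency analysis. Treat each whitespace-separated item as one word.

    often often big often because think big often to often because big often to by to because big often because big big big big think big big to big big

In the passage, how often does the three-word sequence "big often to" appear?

Scanning the 28 overlapping trigram windows for "big often to":
  position 7–9: big often to
  position 12–14: big often to

2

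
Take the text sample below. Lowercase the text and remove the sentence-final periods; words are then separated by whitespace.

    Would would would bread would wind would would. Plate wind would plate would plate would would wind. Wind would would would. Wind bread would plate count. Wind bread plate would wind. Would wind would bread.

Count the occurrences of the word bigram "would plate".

4

Scanning the 34 overlapping bigram windows for "would plate":
  position 8–9: would plate
  position 11–12: would plate
  position 13–14: would plate
  position 24–25: would plate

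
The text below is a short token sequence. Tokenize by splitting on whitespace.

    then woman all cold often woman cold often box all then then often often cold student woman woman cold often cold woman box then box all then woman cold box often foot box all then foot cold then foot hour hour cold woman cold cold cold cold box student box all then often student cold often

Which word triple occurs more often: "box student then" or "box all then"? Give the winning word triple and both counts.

"box student then": 0 occurrences
"box all then": 4 occurrences

"box all then" (4 vs 0)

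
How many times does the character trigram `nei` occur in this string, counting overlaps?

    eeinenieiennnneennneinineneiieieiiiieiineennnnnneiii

Sliding a length-3 window over the 52 characters (50 positions):
  position 19–21: nei
  position 26–28: nei
  position 48–50: nei

3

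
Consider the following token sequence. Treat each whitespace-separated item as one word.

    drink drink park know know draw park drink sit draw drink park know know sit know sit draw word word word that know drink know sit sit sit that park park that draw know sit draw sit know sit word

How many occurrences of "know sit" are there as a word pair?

5

Scanning the 39 overlapping bigram windows for "know sit":
  position 14–15: know sit
  position 16–17: know sit
  position 25–26: know sit
  position 34–35: know sit
  position 38–39: know sit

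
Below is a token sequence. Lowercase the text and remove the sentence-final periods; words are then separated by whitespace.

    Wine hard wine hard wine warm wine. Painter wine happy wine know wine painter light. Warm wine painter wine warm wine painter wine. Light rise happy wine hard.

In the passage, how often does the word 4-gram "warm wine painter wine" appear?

3

Scanning the 25 overlapping 4-gram windows for "warm wine painter wine":
  position 6–9: warm wine painter wine
  position 16–19: warm wine painter wine
  position 20–23: warm wine painter wine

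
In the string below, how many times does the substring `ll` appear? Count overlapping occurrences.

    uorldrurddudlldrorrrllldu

3

Sliding a length-2 window over the 25 characters (24 positions):
  position 13–14: ll
  position 21–22: ll
  position 22–23: ll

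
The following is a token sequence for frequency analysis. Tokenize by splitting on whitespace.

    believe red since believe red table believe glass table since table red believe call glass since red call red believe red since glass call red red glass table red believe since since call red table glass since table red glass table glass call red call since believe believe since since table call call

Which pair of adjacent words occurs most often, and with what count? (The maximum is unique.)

Bigram frequencies (highest first):
  call red: 4
  believe red: 3
  glass table: 3
  since table: 3
  table red: 3
  red believe: 3
  … (23 more, each ≤ 2)

"call red", 4 times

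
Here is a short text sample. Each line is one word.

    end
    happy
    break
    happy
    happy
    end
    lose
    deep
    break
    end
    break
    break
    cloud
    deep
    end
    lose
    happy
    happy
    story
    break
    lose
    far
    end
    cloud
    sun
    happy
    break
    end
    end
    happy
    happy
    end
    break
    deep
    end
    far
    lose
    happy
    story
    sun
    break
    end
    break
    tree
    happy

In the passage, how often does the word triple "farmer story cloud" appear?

Scanning the 43 overlapping trigram windows for "farmer story cloud":
  (none found)

0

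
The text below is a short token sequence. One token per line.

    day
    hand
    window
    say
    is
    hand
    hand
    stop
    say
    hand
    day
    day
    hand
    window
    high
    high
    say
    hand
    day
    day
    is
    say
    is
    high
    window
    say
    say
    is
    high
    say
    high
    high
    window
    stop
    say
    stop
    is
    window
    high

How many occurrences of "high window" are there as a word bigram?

Scanning the 38 overlapping bigram windows for "high window":
  position 24–25: high window
  position 32–33: high window

2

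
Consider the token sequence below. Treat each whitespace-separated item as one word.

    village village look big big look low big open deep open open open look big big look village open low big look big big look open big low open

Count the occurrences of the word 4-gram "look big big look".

Scanning the 26 overlapping 4-gram windows for "look big big look":
  position 3–6: look big big look
  position 14–17: look big big look
  position 22–25: look big big look

3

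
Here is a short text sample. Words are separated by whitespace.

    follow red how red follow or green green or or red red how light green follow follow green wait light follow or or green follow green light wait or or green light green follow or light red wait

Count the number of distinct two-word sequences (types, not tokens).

25

38 tokens → 37 bigram windows in total.
Repeated bigrams (each contributes count−1 duplicates):
  follow or: 3
  green follow: 3
  or green: 3
  or or: 3
  follow green: 2
  green light: 2
  light green: 2
  red how: 2
12 duplicate windows → 37 − 12 = 25 distinct.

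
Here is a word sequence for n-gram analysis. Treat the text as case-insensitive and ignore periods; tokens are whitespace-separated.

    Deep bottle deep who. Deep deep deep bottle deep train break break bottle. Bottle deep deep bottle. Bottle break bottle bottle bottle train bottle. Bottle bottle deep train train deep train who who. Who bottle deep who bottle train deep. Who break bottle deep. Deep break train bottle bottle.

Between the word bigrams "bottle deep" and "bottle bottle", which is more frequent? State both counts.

"bottle bottle" (7 vs 6)

"bottle deep": 6 occurrences
"bottle bottle": 7 occurrences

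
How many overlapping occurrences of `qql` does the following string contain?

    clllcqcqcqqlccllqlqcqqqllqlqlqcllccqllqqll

Sliding a length-3 window over the 42 characters (40 positions):
  position 10–12: qql
  position 22–24: qql
  position 39–41: qql

3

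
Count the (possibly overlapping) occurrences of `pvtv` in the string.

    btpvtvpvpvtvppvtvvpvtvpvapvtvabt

Sliding a length-4 window over the 32 characters (29 positions):
  position 3–6: pvtv
  position 9–12: pvtv
  position 14–17: pvtv
  position 19–22: pvtv
  position 26–29: pvtv

5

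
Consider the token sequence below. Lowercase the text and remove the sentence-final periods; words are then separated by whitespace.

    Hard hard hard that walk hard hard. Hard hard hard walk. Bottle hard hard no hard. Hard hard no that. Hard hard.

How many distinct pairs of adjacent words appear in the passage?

11

22 tokens → 21 bigram windows in total.
Repeated bigrams (each contributes count−1 duplicates):
  hard hard: 10
  hard no: 2
10 duplicate windows → 21 − 10 = 11 distinct.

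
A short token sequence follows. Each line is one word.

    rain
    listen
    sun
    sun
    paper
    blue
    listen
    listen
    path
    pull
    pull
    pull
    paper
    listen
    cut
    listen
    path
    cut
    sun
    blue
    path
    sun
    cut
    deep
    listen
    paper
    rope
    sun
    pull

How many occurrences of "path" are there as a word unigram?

3

Scanning the 29 tokens for "path":
  position 9: path
  position 17: path
  position 21: path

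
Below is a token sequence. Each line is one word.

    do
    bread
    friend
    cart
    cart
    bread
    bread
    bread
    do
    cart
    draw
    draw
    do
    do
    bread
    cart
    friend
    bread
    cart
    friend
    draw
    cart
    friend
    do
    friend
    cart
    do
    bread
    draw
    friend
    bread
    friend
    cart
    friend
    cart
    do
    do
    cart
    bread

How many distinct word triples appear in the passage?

39 tokens → 37 trigram windows in total.
Repeated trigrams (each contributes count−1 duplicates):
  bread cart friend: 2
  bread friend cart: 2
  friend cart do: 2
3 duplicate windows → 37 − 3 = 34 distinct.

34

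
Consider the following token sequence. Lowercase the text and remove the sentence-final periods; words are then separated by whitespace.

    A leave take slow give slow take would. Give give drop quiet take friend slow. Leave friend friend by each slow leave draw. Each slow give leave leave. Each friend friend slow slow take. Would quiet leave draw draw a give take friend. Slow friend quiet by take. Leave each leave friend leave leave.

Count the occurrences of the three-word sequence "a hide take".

Scanning the 52 overlapping trigram windows for "a hide take":
  (none found)

0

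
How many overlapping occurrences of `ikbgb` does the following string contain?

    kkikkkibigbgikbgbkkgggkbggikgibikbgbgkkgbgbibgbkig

2

Sliding a length-5 window over the 50 characters (46 positions):
  position 13–17: ikbgb
  position 32–36: ikbgb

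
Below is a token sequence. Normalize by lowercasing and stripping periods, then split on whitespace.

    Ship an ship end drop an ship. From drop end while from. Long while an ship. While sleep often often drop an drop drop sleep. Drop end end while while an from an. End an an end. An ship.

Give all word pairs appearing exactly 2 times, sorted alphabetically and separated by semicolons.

an end; drop an; drop end; end an; end while; while an

Bigram counts meeting the condition (exactly 2 times):
  an end: 2
  drop an: 2
  drop end: 2
  end an: 2
  end while: 2
  while an: 2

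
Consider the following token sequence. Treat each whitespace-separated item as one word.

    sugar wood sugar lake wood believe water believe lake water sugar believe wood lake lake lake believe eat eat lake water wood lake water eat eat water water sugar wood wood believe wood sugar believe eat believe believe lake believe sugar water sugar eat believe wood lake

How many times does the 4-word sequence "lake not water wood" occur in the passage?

0

Scanning the 44 overlapping 4-gram windows for "lake not water wood":
  (none found)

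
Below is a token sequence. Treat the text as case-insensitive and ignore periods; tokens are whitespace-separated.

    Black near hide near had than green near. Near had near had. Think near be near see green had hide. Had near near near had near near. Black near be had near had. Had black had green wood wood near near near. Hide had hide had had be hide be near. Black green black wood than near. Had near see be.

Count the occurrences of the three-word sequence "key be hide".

0

Scanning the 59 overlapping trigram windows for "key be hide":
  (none found)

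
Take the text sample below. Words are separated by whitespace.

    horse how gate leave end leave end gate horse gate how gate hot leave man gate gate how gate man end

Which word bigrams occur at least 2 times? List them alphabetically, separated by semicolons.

gate how; how gate; leave end

Bigram counts meeting the condition (at least 2 times):
  gate how: 2
  how gate: 3
  leave end: 2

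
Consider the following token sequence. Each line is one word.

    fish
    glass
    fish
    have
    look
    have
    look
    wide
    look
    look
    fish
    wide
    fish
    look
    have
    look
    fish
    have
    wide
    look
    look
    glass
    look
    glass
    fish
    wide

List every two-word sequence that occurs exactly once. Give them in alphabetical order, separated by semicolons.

fish glass; fish look; glass look; have wide; look wide; wide fish

Bigram counts meeting the condition (exactly once):
  fish glass: 1
  fish look: 1
  glass look: 1
  have wide: 1
  look wide: 1
  wide fish: 1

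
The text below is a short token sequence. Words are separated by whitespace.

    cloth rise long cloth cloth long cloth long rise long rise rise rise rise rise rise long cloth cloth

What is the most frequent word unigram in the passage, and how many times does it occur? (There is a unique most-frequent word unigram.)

"rise", 8 times

Unigram frequencies (highest first):
  rise: 8
  cloth: 6
  long: 5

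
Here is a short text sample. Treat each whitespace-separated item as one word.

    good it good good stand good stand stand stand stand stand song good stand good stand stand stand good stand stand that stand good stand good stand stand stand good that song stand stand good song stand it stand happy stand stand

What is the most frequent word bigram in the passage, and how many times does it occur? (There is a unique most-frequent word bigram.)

Bigram frequencies (highest first):
  stand stand: 11
  good stand: 7
  stand good: 7
  song stand: 2
  good it: 1
  it good: 1
  … (12 more, each ≤ 1)

"stand stand", 11 times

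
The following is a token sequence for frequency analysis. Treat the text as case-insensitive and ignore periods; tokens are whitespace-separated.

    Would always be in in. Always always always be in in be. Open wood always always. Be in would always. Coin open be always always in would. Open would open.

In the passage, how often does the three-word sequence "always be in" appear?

Scanning the 28 overlapping trigram windows for "always be in":
  position 2–4: always be in
  position 8–10: always be in
  position 16–18: always be in

3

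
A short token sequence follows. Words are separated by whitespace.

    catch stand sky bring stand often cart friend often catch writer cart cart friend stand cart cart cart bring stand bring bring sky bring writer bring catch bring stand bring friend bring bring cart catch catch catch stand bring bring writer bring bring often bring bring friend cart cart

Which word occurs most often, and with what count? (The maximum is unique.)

Unigram frequencies (highest first):
  bring: 16
  cart: 9
  catch: 6
  stand: 6
  friend: 4
  often: 3
  … (2 more, each ≤ 3)

"bring", 16 times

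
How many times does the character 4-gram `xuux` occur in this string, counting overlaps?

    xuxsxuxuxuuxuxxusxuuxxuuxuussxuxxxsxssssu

Sliding a length-4 window over the 41 characters (38 positions):
  position 9–12: xuux
  position 18–21: xuux
  position 22–25: xuux

3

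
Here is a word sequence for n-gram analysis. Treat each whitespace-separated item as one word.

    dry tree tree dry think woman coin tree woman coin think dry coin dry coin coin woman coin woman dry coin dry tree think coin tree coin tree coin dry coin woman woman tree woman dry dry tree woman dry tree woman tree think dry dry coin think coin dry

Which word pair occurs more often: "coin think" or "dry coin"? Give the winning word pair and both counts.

"dry coin" (5 vs 2)

"coin think": 2 occurrences
"dry coin": 5 occurrences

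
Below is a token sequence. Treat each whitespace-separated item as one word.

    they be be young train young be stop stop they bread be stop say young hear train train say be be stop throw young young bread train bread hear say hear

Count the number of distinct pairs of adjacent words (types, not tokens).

27

31 tokens → 30 bigram windows in total.
Repeated bigrams (each contributes count−1 duplicates):
  be stop: 3
  be be: 2
3 duplicate windows → 30 − 3 = 27 distinct.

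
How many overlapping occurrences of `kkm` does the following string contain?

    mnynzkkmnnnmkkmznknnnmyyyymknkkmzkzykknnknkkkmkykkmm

Sliding a length-3 window over the 52 characters (50 positions):
  position 6–8: kkm
  position 13–15: kkm
  position 30–32: kkm
  position 44–46: kkm
  position 49–51: kkm

5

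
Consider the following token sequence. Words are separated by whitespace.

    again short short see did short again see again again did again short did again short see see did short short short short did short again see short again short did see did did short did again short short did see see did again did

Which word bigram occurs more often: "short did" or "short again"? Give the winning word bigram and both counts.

"short did" (5 vs 3)

"short did": 5 occurrences
"short again": 3 occurrences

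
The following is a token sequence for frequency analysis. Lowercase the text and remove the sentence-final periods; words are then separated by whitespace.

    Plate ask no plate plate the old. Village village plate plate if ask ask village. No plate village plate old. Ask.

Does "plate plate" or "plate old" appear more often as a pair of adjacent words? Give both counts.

"plate plate" (2 vs 1)

"plate plate": 2 occurrences
"plate old": 1 occurrence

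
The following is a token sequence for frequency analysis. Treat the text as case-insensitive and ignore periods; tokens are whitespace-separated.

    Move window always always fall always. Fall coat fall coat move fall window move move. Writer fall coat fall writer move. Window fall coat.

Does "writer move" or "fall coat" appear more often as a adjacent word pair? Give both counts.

"writer move": 1 occurrence
"fall coat": 4 occurrences

"fall coat" (4 vs 1)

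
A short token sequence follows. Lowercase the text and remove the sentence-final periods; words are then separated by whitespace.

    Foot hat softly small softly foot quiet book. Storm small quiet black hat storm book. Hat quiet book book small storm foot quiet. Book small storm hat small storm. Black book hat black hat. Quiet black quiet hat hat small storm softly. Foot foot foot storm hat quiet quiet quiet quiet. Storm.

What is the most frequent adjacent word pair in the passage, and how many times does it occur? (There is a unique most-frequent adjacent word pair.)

Bigram frequencies (highest first):
  small storm: 4
  quiet book: 3
  hat quiet: 3
  quiet quiet: 3
  softly foot: 2
  foot quiet: 2
  … (27 more, each ≤ 2)

"small storm", 4 times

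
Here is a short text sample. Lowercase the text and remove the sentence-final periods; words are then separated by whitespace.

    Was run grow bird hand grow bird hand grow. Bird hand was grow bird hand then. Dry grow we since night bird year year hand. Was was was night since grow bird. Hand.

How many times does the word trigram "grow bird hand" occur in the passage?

Scanning the 31 overlapping trigram windows for "grow bird hand":
  position 3–5: grow bird hand
  position 6–8: grow bird hand
  position 9–11: grow bird hand
  position 13–15: grow bird hand
  position 31–33: grow bird hand

5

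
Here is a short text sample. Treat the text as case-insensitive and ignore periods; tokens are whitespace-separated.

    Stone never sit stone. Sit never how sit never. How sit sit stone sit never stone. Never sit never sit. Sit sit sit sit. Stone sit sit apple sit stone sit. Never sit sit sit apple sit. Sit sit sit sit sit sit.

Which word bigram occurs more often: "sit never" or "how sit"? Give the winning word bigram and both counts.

"sit never" (5 vs 2)

"sit never": 5 occurrences
"how sit": 2 occurrences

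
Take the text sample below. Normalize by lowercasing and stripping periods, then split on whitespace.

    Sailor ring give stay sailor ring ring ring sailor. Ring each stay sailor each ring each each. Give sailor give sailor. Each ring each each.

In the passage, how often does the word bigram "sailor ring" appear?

Scanning the 24 overlapping bigram windows for "sailor ring":
  position 1–2: sailor ring
  position 5–6: sailor ring
  position 9–10: sailor ring

3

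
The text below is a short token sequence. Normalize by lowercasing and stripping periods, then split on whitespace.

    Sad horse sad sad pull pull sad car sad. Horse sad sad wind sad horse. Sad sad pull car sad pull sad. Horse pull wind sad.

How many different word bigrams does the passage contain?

26 tokens → 25 bigram windows in total.
Repeated bigrams (each contributes count−1 duplicates):
  sad horse: 4
  horse sad: 3
  sad pull: 3
  sad sad: 3
  car sad: 2
  pull sad: 2
  wind sad: 2
12 duplicate windows → 25 − 12 = 13 distinct.

13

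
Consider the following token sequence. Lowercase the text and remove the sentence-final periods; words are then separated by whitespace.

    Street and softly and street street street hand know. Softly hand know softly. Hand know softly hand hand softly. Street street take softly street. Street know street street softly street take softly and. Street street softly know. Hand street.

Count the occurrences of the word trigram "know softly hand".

3

Scanning the 37 overlapping trigram windows for "know softly hand":
  position 9–11: know softly hand
  position 12–14: know softly hand
  position 15–17: know softly hand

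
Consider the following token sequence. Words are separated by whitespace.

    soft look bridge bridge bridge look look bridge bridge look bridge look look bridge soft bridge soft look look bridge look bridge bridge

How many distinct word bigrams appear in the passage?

7

23 tokens → 22 bigram windows in total.
Repeated bigrams (each contributes count−1 duplicates):
  look bridge: 6
  bridge bridge: 4
  bridge look: 4
  look look: 3
  bridge soft: 2
  soft look: 2
15 duplicate windows → 22 − 15 = 7 distinct.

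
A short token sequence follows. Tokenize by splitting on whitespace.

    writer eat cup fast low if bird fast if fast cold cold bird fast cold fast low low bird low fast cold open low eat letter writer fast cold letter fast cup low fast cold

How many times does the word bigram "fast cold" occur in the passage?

Scanning the 34 overlapping bigram windows for "fast cold":
  position 10–11: fast cold
  position 14–15: fast cold
  position 21–22: fast cold
  position 28–29: fast cold
  position 34–35: fast cold

5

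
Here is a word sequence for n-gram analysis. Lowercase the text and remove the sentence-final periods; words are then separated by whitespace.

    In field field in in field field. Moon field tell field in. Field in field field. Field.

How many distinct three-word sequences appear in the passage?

17 tokens → 15 trigram windows in total.
Repeated trigrams (each contributes count−1 duplicates):
  in field field: 3
  field in field: 2
3 duplicate windows → 15 − 3 = 12 distinct.

12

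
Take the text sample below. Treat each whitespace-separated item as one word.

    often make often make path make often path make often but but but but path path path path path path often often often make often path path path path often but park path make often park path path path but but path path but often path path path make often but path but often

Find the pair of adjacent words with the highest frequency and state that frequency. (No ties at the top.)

"path path", 13 times

Bigram frequencies (highest first):
  path path: 13
  make often: 6
  path make: 4
  but but: 4
  often make: 3
  often path: 3
  … (10 more, each ≤ 3)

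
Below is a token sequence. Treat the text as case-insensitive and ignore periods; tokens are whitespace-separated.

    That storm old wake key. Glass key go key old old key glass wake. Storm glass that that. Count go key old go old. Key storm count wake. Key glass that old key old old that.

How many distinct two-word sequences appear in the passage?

36 tokens → 35 bigram windows in total.
Repeated bigrams (each contributes count−1 duplicates):
  key glass: 3
  key old: 3
  old key: 3
  glass that: 2
  go key: 2
  old old: 2
  wake key: 2
10 duplicate windows → 35 − 10 = 25 distinct.

25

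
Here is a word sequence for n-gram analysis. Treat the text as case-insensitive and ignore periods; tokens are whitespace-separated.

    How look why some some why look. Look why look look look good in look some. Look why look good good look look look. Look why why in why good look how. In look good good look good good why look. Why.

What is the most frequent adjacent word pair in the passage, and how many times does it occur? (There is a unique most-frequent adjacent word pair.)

Bigram frequencies (highest first):
  look look: 6
  look why: 5
  why look: 4
  look good: 4
  good good: 3
  good look: 3
  … (15 more, each ≤ 2)

"look look", 6 times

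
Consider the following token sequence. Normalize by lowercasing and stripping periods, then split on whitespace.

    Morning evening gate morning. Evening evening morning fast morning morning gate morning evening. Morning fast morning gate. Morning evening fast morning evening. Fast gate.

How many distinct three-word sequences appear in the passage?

24 tokens → 22 trigram windows in total.
Repeated trigrams (each contributes count−1 duplicates):
  gate morning evening: 3
  evening morning fast: 2
  morning evening fast: 2
  morning fast morning: 2
  morning gate morning: 2
6 duplicate windows → 22 − 6 = 16 distinct.

16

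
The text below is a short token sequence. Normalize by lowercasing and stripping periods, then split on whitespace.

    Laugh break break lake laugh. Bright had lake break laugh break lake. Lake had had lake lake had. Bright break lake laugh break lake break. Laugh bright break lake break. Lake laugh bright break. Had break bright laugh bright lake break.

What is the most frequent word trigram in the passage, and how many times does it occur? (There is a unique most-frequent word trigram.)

Trigram frequencies (highest first):
  break lake laugh: 3
  lake laugh bright: 2
  lake break laugh: 2
  laugh break lake: 2
  lake lake had: 2
  bright break lake: 2
  … (24 more, each ≤ 2)

"break lake laugh", 3 times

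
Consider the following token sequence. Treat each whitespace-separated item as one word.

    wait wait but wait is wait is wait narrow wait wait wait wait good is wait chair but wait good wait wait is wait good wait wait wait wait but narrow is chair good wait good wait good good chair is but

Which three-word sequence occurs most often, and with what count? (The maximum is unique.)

"wait wait wait", 4 times

Trigram frequencies (highest first):
  wait wait wait: 4
  wait is wait: 3
  wait good wait: 3
  wait wait but: 2
  good wait wait: 2
  good wait good: 2
  … (24 more, each ≤ 1)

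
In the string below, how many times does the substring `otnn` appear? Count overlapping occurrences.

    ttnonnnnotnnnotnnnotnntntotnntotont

Sliding a length-4 window over the 35 characters (32 positions):
  position 9–12: otnn
  position 14–17: otnn
  position 19–22: otnn
  position 26–29: otnn

4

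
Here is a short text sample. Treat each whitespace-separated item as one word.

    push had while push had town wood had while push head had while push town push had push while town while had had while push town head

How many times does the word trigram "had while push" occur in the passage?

Scanning the 25 overlapping trigram windows for "had while push":
  position 2–4: had while push
  position 8–10: had while push
  position 12–14: had while push
  position 23–25: had while push

4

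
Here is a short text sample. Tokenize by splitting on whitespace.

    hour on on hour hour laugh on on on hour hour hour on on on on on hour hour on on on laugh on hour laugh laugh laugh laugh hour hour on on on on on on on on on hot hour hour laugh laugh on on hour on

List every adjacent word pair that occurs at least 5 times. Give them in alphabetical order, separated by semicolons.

hour hour; hour on; on hour; on on

Bigram counts meeting the condition (at least 5 times):
  hour hour: 6
  hour on: 5
  on hour: 5
  on on: 18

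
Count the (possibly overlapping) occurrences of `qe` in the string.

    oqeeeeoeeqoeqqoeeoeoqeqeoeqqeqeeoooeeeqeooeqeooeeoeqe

8

Sliding a length-2 window over the 53 characters (52 positions):
  position 2–3: qe
  position 21–22: qe
  position 23–24: qe
  position 28–29: qe
  position 30–31: qe
  position 39–40: qe
  position 44–45: qe
  position 52–53: qe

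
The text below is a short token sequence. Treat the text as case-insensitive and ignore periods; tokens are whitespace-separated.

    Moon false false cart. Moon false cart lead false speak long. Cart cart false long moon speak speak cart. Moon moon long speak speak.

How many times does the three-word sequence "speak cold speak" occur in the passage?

Scanning the 22 overlapping trigram windows for "speak cold speak":
  (none found)

0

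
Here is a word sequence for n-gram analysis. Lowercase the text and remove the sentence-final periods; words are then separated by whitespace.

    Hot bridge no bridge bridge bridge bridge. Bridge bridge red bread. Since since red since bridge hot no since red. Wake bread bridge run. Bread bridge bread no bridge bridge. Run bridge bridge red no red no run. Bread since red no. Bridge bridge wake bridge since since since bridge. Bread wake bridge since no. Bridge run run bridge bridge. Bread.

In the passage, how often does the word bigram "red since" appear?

Scanning the 60 overlapping bigram windows for "red since":
  position 14–15: red since

1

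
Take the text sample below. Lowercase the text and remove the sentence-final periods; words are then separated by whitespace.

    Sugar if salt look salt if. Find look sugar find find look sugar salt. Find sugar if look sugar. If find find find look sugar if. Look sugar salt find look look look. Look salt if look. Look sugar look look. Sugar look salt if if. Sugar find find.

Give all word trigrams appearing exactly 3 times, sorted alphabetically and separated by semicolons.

find look sugar; look salt if

Trigram counts meeting the condition (exactly 3 times):
  find look sugar: 3
  look salt if: 3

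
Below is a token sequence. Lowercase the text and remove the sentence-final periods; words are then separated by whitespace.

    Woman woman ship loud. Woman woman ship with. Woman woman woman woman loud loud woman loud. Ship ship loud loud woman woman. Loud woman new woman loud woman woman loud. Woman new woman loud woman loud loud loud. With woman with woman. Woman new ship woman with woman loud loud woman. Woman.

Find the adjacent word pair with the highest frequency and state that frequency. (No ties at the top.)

"woman woman", 9 times

Bigram frequencies (highest first):
  woman woman: 9
  loud woman: 8
  woman loud: 8
  loud loud: 5
  with woman: 4
  woman new: 3
  … (10 more, each ≤ 2)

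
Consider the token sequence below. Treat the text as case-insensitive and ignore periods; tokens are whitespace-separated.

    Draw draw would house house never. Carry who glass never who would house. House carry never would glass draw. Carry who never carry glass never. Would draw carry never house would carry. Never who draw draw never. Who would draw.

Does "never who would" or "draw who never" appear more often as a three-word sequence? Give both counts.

"never who would" (2 vs 0)

"never who would": 2 occurrences
"draw who never": 0 occurrences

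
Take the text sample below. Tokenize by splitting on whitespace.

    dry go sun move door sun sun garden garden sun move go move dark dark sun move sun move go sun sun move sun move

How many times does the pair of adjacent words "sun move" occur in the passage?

6

Scanning the 24 overlapping bigram windows for "sun move":
  position 3–4: sun move
  position 10–11: sun move
  position 16–17: sun move
  position 18–19: sun move
  position 22–23: sun move
  position 24–25: sun move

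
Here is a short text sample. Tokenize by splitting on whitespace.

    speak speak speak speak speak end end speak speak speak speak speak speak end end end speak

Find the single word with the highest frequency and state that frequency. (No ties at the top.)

Unigram frequencies (highest first):
  speak: 12
  end: 5

"speak", 12 times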